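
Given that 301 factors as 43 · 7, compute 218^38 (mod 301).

232

Mod 43: 218 ≡ 3; 3^38 ≡ 17 (mod 43).
Mod 7: 218 ≡ 1; by Fermat, exponent reduces to 38 mod 6 = 2; 1^2 ≡ 1 (mod 7).
Combine by CRT: x ≡ 17 (mod 43), x ≡ 1 (mod 7) ⇒ x ≡ 232 (mod 301).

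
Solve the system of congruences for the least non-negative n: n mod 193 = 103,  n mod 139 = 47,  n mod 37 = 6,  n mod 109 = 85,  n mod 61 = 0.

The moduli are pairwise coprime; M = 193·139·37·109·61 = 6599790751.
M/193 = 34195807; 34195807 ≡ 67 (mod 193); 67·121 ≡ 1, so inverse 121.
M/139 = 47480509; 47480509 ≡ 55 (mod 139); 55·91 ≡ 1, so inverse 91.
M/37 = 178372723; 178372723 ≡ 15 (mod 37); 15·5 ≡ 1, so inverse 5.
M/109 = 60548539; 60548539 ≡ 20 (mod 109); 20·60 ≡ 1, so inverse 60.
M/61 = 108193291; 108193291 ≡ 31 (mod 61); 31·2 ≡ 1, so inverse 2.
n ≡ 103·34195807·121 + 47·47480509·91 + 6·178372723·5 + 85·60548539·60 + 0·108193291·2 = 943405210224.
943405210224 mod 6599790751 = 6234923582.

6234923582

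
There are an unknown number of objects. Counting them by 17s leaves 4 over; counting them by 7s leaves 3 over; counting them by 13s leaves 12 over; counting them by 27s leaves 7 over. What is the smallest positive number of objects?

20149

From N ≡ 4 (mod 17) write N = 4 + 17t. Substituting into N ≡ 3 (mod 7) gives 17t ≡ 6 (mod 7), and since 3⁻¹ ≡ 5 (mod 7), t ≡ 2. Hence N ≡ 4 + 17·2 = 38 (mod 119).
From N ≡ 38 (mod 119) write N = 38 + 119t. Substituting into N ≡ 12 (mod 13) gives 119t ≡ 0 (mod 13), and since 2⁻¹ ≡ 7 (mod 13), t ≡ 0. Hence N ≡ 38 + 119·0 = 38 (mod 1547).
From N ≡ 38 (mod 1547) write N = 38 + 1547t. Substituting into N ≡ 7 (mod 27) gives 1547t ≡ 23 (mod 27), and since 8⁻¹ ≡ 17 (mod 27), t ≡ 13. Hence N ≡ 38 + 1547·13 = 20149 (mod 41769).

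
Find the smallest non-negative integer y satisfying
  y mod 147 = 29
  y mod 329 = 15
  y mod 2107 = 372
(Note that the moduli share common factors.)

156290

gcd(147, 329) = 7 and 7 | (15 − 29), so the pair is consistent; merging gives y ≡ 4292 (mod 6909), where 6909 = lcm(147, 329).
gcd(6909, 2107) = 49 and 49 | (372 − 4292), so the pair is consistent; merging gives y ≡ 156290 (mod 297087), where 297087 = lcm(6909, 2107).
The solution is unique modulo lcm(147, 329, 2107) = 297087.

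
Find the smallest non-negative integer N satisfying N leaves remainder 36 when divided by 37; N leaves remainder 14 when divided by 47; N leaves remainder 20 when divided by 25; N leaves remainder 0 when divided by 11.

327745

From N ≡ 36 (mod 37) write N = 36 + 37t. Substituting into N ≡ 14 (mod 47) gives 37t ≡ 25 (mod 47), and since 37⁻¹ ≡ 14 (mod 47), t ≡ 21. Hence N ≡ 36 + 37·21 = 813 (mod 1739).
From N ≡ 813 (mod 1739) write N = 813 + 1739t. Substituting into N ≡ 20 (mod 25) gives 1739t ≡ 7 (mod 25), and since 14⁻¹ ≡ 9 (mod 25), t ≡ 13. Hence N ≡ 813 + 1739·13 = 23420 (mod 43475).
From N ≡ 23420 (mod 43475) write N = 23420 + 43475t. Substituting into N ≡ 0 (mod 11) gives 43475t ≡ 10 (mod 11), and since 3⁻¹ ≡ 4 (mod 11), t ≡ 7. Hence N ≡ 23420 + 43475·7 = 327745 (mod 478225).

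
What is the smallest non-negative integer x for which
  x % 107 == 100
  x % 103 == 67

7483

From x ≡ 100 (mod 107) write x = 100 + 107t. Substituting into x ≡ 67 (mod 103) gives 107t ≡ 70 (mod 103), and since 4⁻¹ ≡ 26 (mod 103), t ≡ 69. Hence x ≡ 100 + 107·69 = 7483 (mod 11021).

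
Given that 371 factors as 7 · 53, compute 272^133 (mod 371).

237

Mod 7: 272 ≡ 6; by Fermat, exponent reduces to 133 mod 6 = 1; 6^1 ≡ 6 (mod 7).
Mod 53: 272 ≡ 7; by Fermat, exponent reduces to 133 mod 52 = 29; 7^29 ≡ 25 (mod 53).
Combine by CRT: x ≡ 6 (mod 7), x ≡ 25 (mod 53) ⇒ x ≡ 237 (mod 371).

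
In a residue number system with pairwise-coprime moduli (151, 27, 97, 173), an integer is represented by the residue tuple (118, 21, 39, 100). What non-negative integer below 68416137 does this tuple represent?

44390343

From x ≡ 118 (mod 151) write x = 118 + 151t. Substituting into x ≡ 21 (mod 27) gives 151t ≡ 11 (mod 27), and since 16⁻¹ ≡ 22 (mod 27), t ≡ 26. Hence x ≡ 118 + 151·26 = 4044 (mod 4077).
From x ≡ 4044 (mod 4077) write x = 4044 + 4077t. Substituting into x ≡ 39 (mod 97) gives 4077t ≡ 69 (mod 97), and since 3⁻¹ ≡ 65 (mod 97), t ≡ 23. Hence x ≡ 4044 + 4077·23 = 97815 (mod 395469).
From x ≡ 97815 (mod 395469) write x = 97815 + 395469t. Substituting into x ≡ 100 (mod 173) gives 395469t ≡ 30 (mod 173), and since 164⁻¹ ≡ 96 (mod 173), t ≡ 112. Hence x ≡ 97815 + 395469·112 = 44390343 (mod 68416137).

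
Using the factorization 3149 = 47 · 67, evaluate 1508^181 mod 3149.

Mod 47: 1508 ≡ 4; by Fermat, exponent reduces to 181 mod 46 = 43; 4^43 ≡ 36 (mod 47).
Mod 67: 1508 ≡ 34; by Fermat, exponent reduces to 181 mod 66 = 49; 34^49 ≡ 20 (mod 67).
Combine by CRT: x ≡ 36 (mod 47), x ≡ 20 (mod 67) ⇒ x ≡ 1963 (mod 3149).

1963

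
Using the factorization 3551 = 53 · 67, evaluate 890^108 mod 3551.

Mod 53: 890 ≡ 42; by Fermat, exponent reduces to 108 mod 52 = 4; 42^4 ≡ 13 (mod 53).
Mod 67: 890 ≡ 19; by Fermat, exponent reduces to 108 mod 66 = 42; 19^42 ≡ 14 (mod 67).
Combine by CRT: x ≡ 13 (mod 53), x ≡ 14 (mod 67) ⇒ x ≡ 2292 (mod 3551).

2292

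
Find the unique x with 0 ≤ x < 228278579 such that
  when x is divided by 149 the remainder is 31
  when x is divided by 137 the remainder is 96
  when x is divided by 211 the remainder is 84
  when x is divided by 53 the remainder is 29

99104252

From x ≡ 31 (mod 149) write x = 31 + 149t. Substituting into x ≡ 96 (mod 137) gives 149t ≡ 65 (mod 137), and since 12⁻¹ ≡ 80 (mod 137), t ≡ 131. Hence x ≡ 31 + 149·131 = 19550 (mod 20413).
From x ≡ 19550 (mod 20413) write x = 19550 + 20413t. Substituting into x ≡ 84 (mod 211) gives 20413t ≡ 157 (mod 211), and since 157⁻¹ ≡ 168 (mod 211), t ≡ 1. Hence x ≡ 19550 + 20413·1 = 39963 (mod 4307143).
From x ≡ 39963 (mod 4307143) write x = 39963 + 4307143t. Substituting into x ≡ 29 (mod 53) gives 4307143t ≡ 28 (mod 53), and since 45⁻¹ ≡ 33 (mod 53), t ≡ 23. Hence x ≡ 39963 + 4307143·23 = 99104252 (mod 228278579).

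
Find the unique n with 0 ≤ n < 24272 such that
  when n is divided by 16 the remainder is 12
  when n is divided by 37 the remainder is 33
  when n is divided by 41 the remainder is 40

4140

From n ≡ 12 (mod 16) write n = 12 + 16t. Substituting into n ≡ 33 (mod 37) gives 16t ≡ 21 (mod 37), and since 16⁻¹ ≡ 7 (mod 37), t ≡ 36. Hence n ≡ 12 + 16·36 = 588 (mod 592).
From n ≡ 588 (mod 592) write n = 588 + 592t. Substituting into n ≡ 40 (mod 41) gives 592t ≡ 26 (mod 41), and since 18⁻¹ ≡ 16 (mod 41), t ≡ 6. Hence n ≡ 588 + 592·6 = 4140 (mod 24272).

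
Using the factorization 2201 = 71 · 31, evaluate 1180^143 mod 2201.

907

Mod 71: 1180 ≡ 44; by Fermat, exponent reduces to 143 mod 70 = 3; 44^3 ≡ 55 (mod 71).
Mod 31: 1180 ≡ 2; by Fermat, exponent reduces to 143 mod 30 = 23; 2^23 ≡ 8 (mod 31).
Combine by CRT: x ≡ 55 (mod 71), x ≡ 8 (mod 31) ⇒ x ≡ 907 (mod 2201).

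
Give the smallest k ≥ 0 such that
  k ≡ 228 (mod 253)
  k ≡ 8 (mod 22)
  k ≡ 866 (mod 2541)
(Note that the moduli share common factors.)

87260

Combine the congruences pairwise.
gcd(253, 22) = 11 and 11 | (8 − 228), so the pair is consistent; merging gives k ≡ 228 (mod 506), where 506 = lcm(253, 22).
gcd(506, 2541) = 11 and 11 | (866 − 228), so the pair is consistent; merging gives k ≡ 87260 (mod 116886), where 116886 = lcm(506, 2541).
The solution is unique modulo lcm(253, 22, 2541) = 116886.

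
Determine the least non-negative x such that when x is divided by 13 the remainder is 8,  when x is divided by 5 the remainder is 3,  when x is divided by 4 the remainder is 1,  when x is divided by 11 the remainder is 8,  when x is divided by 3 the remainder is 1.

7873

The moduli are pairwise coprime; N = 13·5·4·11·3 = 8580.
N/13 = 660; 660 ≡ 10 (mod 13); 10·4 ≡ 1, so inverse 4.
N/5 = 1716; 1716 ≡ 1 (mod 5), inverse 1.
N/4 = 2145; 2145 ≡ 1 (mod 4), inverse 1.
N/11 = 780; 780 ≡ 10 (mod 11); 10·10 ≡ 1, so inverse 10.
N/3 = 2860; 2860 ≡ 1 (mod 3), inverse 1.
x ≡ 8·660·4 + 3·1716·1 + 1·2145·1 + 8·780·10 + 1·2860·1 = 93673.
93673 mod 8580 = 7873.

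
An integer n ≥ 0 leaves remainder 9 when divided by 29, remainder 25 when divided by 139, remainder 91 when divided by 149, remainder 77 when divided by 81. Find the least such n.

The moduli are pairwise coprime; M = 29·139·149·81 = 48650139.
M/29 = 1677591; 1677591 ≡ 28 (mod 29); 28·28 ≡ 1, so inverse 28.
M/139 = 350001; 350001 ≡ 138 (mod 139); 138·138 ≡ 1, so inverse 138.
M/149 = 326511; 326511 ≡ 52 (mod 149); 52·43 ≡ 1, so inverse 43.
M/81 = 600619; 600619 ≡ 4 (mod 81); 4·61 ≡ 1, so inverse 61.
n ≡ 9·1677591·28 + 25·350001·138 + 91·326511·43 + 77·600619·61 = 5729001368.
5729001368 mod 48650139 = 36935105.

36935105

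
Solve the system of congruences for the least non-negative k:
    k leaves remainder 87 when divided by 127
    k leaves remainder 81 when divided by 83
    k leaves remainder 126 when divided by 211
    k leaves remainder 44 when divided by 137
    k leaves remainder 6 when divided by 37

Combine the congruences pairwise.
From k ≡ 87 (mod 127) write k = 87 + 127t. Substituting into k ≡ 81 (mod 83) gives 127t ≡ 77 (mod 83), and since 44⁻¹ ≡ 17 (mod 83), t ≡ 64. Hence k ≡ 87 + 127·64 = 8215 (mod 10541).
From k ≡ 8215 (mod 10541) write k = 8215 + 10541t. Substituting into k ≡ 126 (mod 211) gives 10541t ≡ 140 (mod 211), and since 202⁻¹ ≡ 164 (mod 211), t ≡ 172. Hence k ≡ 8215 + 10541·172 = 1821267 (mod 2224151).
From k ≡ 1821267 (mod 2224151) write k = 1821267 + 2224151t. Substituting into k ≡ 44 (mod 137) gives 2224151t ≡ 55 (mod 137), and since 93⁻¹ ≡ 28 (mod 137), t ≡ 33. Hence k ≡ 1821267 + 2224151·33 = 75218250 (mod 304708687).
From k ≡ 75218250 (mod 304708687) write k = 75218250 + 304708687t. Substituting into k ≡ 6 (mod 37) gives 304708687t ≡ 18 (mod 37), and since 34⁻¹ ≡ 12 (mod 37), t ≡ 31. Hence k ≡ 75218250 + 304708687·31 = 9521187547 (mod 11274221419).

9521187547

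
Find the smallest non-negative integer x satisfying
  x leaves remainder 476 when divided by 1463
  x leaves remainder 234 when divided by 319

38514

Combine the congruences pairwise.
gcd(1463, 319) = 11 and 11 | (234 − 476), so the pair is consistent; merging gives x ≡ 38514 (mod 42427), where 42427 = lcm(1463, 319).
The solution is unique modulo lcm(1463, 319) = 42427.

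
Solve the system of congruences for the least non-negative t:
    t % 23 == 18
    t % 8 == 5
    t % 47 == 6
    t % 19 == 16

12461

Combine the congruences pairwise.
From t ≡ 18 (mod 23) write t = 18 + 23s. Substituting into t ≡ 5 (mod 8) gives 23s ≡ 3 (mod 8), and since 7⁻¹ ≡ 7 (mod 8), s ≡ 5. Hence t ≡ 18 + 23·5 = 133 (mod 184).
From t ≡ 133 (mod 184) write t = 133 + 184s. Substituting into t ≡ 6 (mod 47) gives 184s ≡ 14 (mod 47), and since 43⁻¹ ≡ 35 (mod 47), s ≡ 20. Hence t ≡ 133 + 184·20 = 3813 (mod 8648).
From t ≡ 3813 (mod 8648) write t = 3813 + 8648s. Substituting into t ≡ 16 (mod 19) gives 8648s ≡ 3 (mod 19), and since 3⁻¹ ≡ 13 (mod 19), s ≡ 1. Hence t ≡ 3813 + 8648·1 = 12461 (mod 164312).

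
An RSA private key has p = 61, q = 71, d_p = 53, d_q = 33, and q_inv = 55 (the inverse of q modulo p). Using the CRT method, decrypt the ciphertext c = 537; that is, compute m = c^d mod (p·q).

3522

m₁ = c^(d_p) mod p: c ≡ 49 (mod 61), and 49^53 mod 61 = 45.
m₂ = c^(d_q) mod q: c ≡ 40 (mod 71), and 40^33 mod 71 = 43.
h = q_inv·(m₁ − m₂) mod p = 55·(45 − 43) mod 61 = 49.
m = m₂ + h·q = 43 + 49·71 = 3522.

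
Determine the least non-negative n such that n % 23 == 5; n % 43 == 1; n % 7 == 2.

4559

Combine the congruences pairwise.
From n ≡ 5 (mod 23) write n = 5 + 23t. Substituting into n ≡ 1 (mod 43) gives 23t ≡ 39 (mod 43), and since 23⁻¹ ≡ 15 (mod 43), t ≡ 26. Hence n ≡ 5 + 23·26 = 603 (mod 989).
From n ≡ 603 (mod 989) write n = 603 + 989t. Substituting into n ≡ 2 (mod 7) gives 989t ≡ 1 (mod 7), and since 2⁻¹ ≡ 4 (mod 7), t ≡ 4. Hence n ≡ 603 + 989·4 = 4559 (mod 6923).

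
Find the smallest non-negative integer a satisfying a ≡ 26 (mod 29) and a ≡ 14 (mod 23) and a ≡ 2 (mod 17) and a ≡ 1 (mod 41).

The moduli are pairwise coprime; N = 29·23·17·41 = 464899.
N/29 = 16031; 16031 ≡ 23 (mod 29); 23·24 ≡ 1, so inverse 24.
N/23 = 20213; 20213 ≡ 19 (mod 23); 19·17 ≡ 1, so inverse 17.
N/17 = 27347; 27347 ≡ 11 (mod 17); 11·14 ≡ 1, so inverse 14.
N/41 = 11339; 11339 ≡ 23 (mod 41); 23·25 ≡ 1, so inverse 25.
a ≡ 26·16031·24 + 14·20213·17 + 2·27347·14 + 1·11339·25 = 15863229.
15863229 mod 464899 = 56663.

56663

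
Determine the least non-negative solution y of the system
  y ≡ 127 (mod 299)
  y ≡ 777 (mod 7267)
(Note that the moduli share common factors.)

Combine the congruences pairwise.
gcd(299, 7267) = 13 and 13 | (777 − 127), so the pair is consistent; merging gives y ≡ 44379 (mod 167141), where 167141 = lcm(299, 7267).
The solution is unique modulo lcm(299, 7267) = 167141.

44379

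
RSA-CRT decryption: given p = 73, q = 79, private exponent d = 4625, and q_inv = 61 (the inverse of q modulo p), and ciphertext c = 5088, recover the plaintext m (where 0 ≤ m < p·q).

d_p = d mod (p−1) = 4625 mod 72 = 17; d_q = d mod (q−1) = 23.
m₁ = c^(d_p) mod p: c ≡ 51 (mod 73), and 51^17 mod 73 = 51.
m₂ = c^(d_q) mod q: c ≡ 32 (mod 79), and 32^23 mod 79 = 20.
h = q_inv·(m₁ − m₂) mod p = 61·(51 − 20) mod 73 = 66.
m = m₂ + h·q = 20 + 66·79 = 5234.

5234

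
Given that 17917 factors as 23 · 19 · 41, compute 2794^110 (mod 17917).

7430

Mod 23: 2794 ≡ 11; since 22 | 110, by Fermat 11^110 ≡ 1 (mod 23).
Mod 19: 2794 ≡ 1; by Fermat, exponent reduces to 110 mod 18 = 2; 1^2 ≡ 1 (mod 19).
Mod 41: 2794 ≡ 6; by Fermat, exponent reduces to 110 mod 40 = 30; 6^30 ≡ 9 (mod 41).
Combine by CRT: x ≡ 1 (mod 23), x ≡ 1 (mod 19), x ≡ 9 (mod 41) ⇒ x ≡ 7430 (mod 17917).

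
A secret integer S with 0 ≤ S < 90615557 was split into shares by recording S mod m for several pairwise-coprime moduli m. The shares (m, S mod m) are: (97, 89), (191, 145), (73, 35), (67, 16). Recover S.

The moduli are pairwise coprime; N = 97·191·73·67 = 90615557.
N/97 = 934181; 934181 ≡ 71 (mod 97); 71·41 ≡ 1, so inverse 41.
N/191 = 474427; 474427 ≡ 174 (mod 191); 174·146 ≡ 1, so inverse 146.
N/73 = 1241309; 1241309 ≡ 17 (mod 73); 17·43 ≡ 1, so inverse 43.
N/67 = 1352471; 1352471 ≡ 9 (mod 67); 9·15 ≡ 1, so inverse 15.
S ≡ 89·934181·41 + 145·474427·146 + 35·1241309·43 + 16·1352471·15 = 15645209144.
15645209144 mod 90615557 = 59333340.

59333340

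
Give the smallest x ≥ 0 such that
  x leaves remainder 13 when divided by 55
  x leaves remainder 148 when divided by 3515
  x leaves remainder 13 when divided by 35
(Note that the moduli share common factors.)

Combine the congruences pairwise.
gcd(55, 3515) = 5 and 5 | (148 − 13), so the pair is consistent; merging gives x ≡ 17723 (mod 38665), where 38665 = lcm(55, 3515).
gcd(38665, 35) = 5 and 5 | (13 − 17723), so the pair is consistent; merging gives x ≡ 17723 (mod 270655), where 270655 = lcm(38665, 35).
The solution is unique modulo lcm(55, 3515, 35) = 270655.

17723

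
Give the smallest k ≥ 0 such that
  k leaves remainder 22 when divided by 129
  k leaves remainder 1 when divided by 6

151

Combine the congruences pairwise.
gcd(129, 6) = 3 and 3 | (1 − 22), so the pair is consistent; merging gives k ≡ 151 (mod 258), where 258 = lcm(129, 6).
The solution is unique modulo lcm(129, 6) = 258.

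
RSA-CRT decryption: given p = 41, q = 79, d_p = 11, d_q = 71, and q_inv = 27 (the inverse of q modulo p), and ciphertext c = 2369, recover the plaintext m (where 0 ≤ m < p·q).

1895

m₁ = c^(d_p) mod p: c ≡ 32 (mod 41), and 32^11 mod 41 = 9.
m₂ = c^(d_q) mod q: c ≡ 78 (mod 79), and 78^71 mod 79 = 78.
h = q_inv·(m₁ − m₂) mod p = 27·(9 − 78) mod 41 = 23.
m = m₂ + h·q = 78 + 23·79 = 1895.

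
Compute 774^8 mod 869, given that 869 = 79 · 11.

603

Mod 79: 774 ≡ 63; 63^8 ≡ 50 (mod 79).
Mod 11: 774 ≡ 4; 4^8 ≡ 9 (mod 11).
Combine by CRT: x ≡ 50 (mod 79), x ≡ 9 (mod 11) ⇒ x ≡ 603 (mod 869).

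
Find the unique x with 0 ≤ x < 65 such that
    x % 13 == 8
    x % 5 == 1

21

Combine the congruences pairwise.
From x ≡ 8 (mod 13) write x = 8 + 13t. Substituting into x ≡ 1 (mod 5) gives 13t ≡ 3 (mod 5), and since 3⁻¹ ≡ 2 (mod 5), t ≡ 1. Hence x ≡ 8 + 13·1 = 21 (mod 65).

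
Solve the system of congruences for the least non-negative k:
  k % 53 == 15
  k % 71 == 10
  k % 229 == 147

The moduli are pairwise coprime; N = 53·71·229 = 861727.
N/53 = 16259; 16259 ≡ 41 (mod 53); 41·22 ≡ 1, so inverse 22.
N/71 = 12137; 12137 ≡ 67 (mod 71); 67·53 ≡ 1, so inverse 53.
N/229 = 3763; 3763 ≡ 99 (mod 229); 99·192 ≡ 1, so inverse 192.
k ≡ 15·16259·22 + 10·12137·53 + 147·3763·192 = 118004992.
118004992 mod 861727 = 810120.

810120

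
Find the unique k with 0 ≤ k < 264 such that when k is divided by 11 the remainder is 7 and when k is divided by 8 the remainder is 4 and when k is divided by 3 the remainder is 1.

172

From k ≡ 7 (mod 11) write k = 7 + 11t. Substituting into k ≡ 4 (mod 8) gives 11t ≡ 5 (mod 8), and since 3⁻¹ ≡ 3 (mod 8), t ≡ 7. Hence k ≡ 7 + 11·7 = 84 (mod 88).
From k ≡ 84 (mod 88) write k = 84 + 88t. Substituting into k ≡ 1 (mod 3) gives 88t ≡ 1 (mod 3), and since 1⁻¹ ≡ 1 (mod 3), t ≡ 1. Hence k ≡ 84 + 88·1 = 172 (mod 264).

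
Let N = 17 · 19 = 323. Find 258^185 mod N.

Mod 17: 258 ≡ 3; by Fermat, exponent reduces to 185 mod 16 = 9; 3^9 ≡ 14 (mod 17).
Mod 19: 258 ≡ 11; by Fermat, exponent reduces to 185 mod 18 = 5; 11^5 ≡ 7 (mod 19).
Combine by CRT: x ≡ 14 (mod 17), x ≡ 7 (mod 19) ⇒ x ≡ 235 (mod 323).

235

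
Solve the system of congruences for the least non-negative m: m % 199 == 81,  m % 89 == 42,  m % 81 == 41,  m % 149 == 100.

The moduli are pairwise coprime; N = 199·89·81·149 = 213754059.
N/199 = 1074141; 1074141 ≡ 138 (mod 199); 138·137 ≡ 1, so inverse 137.
N/89 = 2401731; 2401731 ≡ 66 (mod 89); 66·58 ≡ 1, so inverse 58.
N/81 = 2638939; 2638939 ≡ 40 (mod 81); 40·79 ≡ 1, so inverse 79.
N/149 = 1434591; 1434591 ≡ 19 (mod 149); 19·102 ≡ 1, so inverse 102.
m ≡ 81·1074141·137 + 42·2401731·58 + 41·2638939·79 + 100·1434591·102 = 40950711014.
40950711014 mod 213754059 = 123685745.

123685745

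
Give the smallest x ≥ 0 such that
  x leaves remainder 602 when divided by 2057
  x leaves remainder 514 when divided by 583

62312

gcd(2057, 583) = 11 and 11 | (514 − 602), so the pair is consistent; merging gives x ≡ 62312 (mod 109021), where 109021 = lcm(2057, 583).
The solution is unique modulo lcm(2057, 583) = 109021.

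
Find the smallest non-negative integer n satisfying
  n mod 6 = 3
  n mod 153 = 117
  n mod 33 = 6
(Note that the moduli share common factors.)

1953

Combine the congruences pairwise.
gcd(6, 153) = 3 and 3 | (117 − 3), so the pair is consistent; merging gives n ≡ 117 (mod 306), where 306 = lcm(6, 153).
gcd(306, 33) = 3 and 3 | (6 − 117), so the pair is consistent; merging gives n ≡ 1953 (mod 3366), where 3366 = lcm(306, 33).
The solution is unique modulo lcm(6, 153, 33) = 3366.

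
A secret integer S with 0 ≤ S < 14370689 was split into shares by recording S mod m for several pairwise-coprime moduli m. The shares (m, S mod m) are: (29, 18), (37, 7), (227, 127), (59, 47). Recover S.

The moduli are pairwise coprime; N = 29·37·227·59 = 14370689.
N/29 = 495541; 495541 ≡ 18 (mod 29); 18·21 ≡ 1, so inverse 21.
N/37 = 388397; 388397 ≡ 8 (mod 37); 8·14 ≡ 1, so inverse 14.
N/227 = 63307; 63307 ≡ 201 (mod 227); 201·96 ≡ 1, so inverse 96.
N/59 = 243571; 243571 ≡ 19 (mod 59); 19·28 ≡ 1, so inverse 28.
S ≡ 18·495541·21 + 7·388397·14 + 127·63307·96 + 47·243571·28 = 1317755784.
1317755784 mod 14370689 = 10023085.

10023085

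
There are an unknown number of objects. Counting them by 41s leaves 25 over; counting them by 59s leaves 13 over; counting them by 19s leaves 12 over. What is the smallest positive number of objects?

1665

From N ≡ 25 (mod 41) write N = 25 + 41t. Substituting into N ≡ 13 (mod 59) gives 41t ≡ 47 (mod 59), and since 41⁻¹ ≡ 36 (mod 59), t ≡ 40. Hence N ≡ 25 + 41·40 = 1665 (mod 2419).
From N ≡ 1665 (mod 2419) write N = 1665 + 2419t. Substituting into N ≡ 12 (mod 19) gives 2419t ≡ 0 (mod 19), and since 6⁻¹ ≡ 16 (mod 19), t ≡ 0. Hence N ≡ 1665 + 2419·0 = 1665 (mod 45961).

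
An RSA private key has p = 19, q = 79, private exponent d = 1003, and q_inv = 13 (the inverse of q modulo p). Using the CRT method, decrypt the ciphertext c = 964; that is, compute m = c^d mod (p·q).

990

d_p = d mod (p−1) = 1003 mod 18 = 13; d_q = d mod (q−1) = 67.
m₁ = c^(d_p) mod p: c ≡ 14 (mod 19), and 14^13 mod 19 = 2.
m₂ = c^(d_q) mod q: c ≡ 16 (mod 79), and 16^67 mod 79 = 42.
h = q_inv·(m₁ − m₂) mod p = 13·(2 − 42) mod 19 = 12.
m = m₂ + h·q = 42 + 12·79 = 990.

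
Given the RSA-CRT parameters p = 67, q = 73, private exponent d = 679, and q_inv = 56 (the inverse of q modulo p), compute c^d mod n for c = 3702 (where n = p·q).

d_p = d mod (p−1) = 679 mod 66 = 19; d_q = d mod (q−1) = 31.
m₁ = c^(d_p) mod p: c ≡ 17 (mod 67), and 17^19 mod 67 = 23.
m₂ = c^(d_q) mod q: c ≡ 52 (mod 73), and 52^31 mod 73 = 17.
h = q_inv·(m₁ − m₂) mod p = 56·(23 − 17) mod 67 = 1.
m = m₂ + h·q = 17 + 1·73 = 90.

90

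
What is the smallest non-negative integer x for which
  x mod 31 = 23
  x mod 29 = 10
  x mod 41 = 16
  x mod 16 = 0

Combine the congruences pairwise.
From x ≡ 23 (mod 31) write x = 23 + 31t. Substituting into x ≡ 10 (mod 29) gives 31t ≡ 16 (mod 29), and since 2⁻¹ ≡ 15 (mod 29), t ≡ 8. Hence x ≡ 23 + 31·8 = 271 (mod 899).
From x ≡ 271 (mod 899) write x = 271 + 899t. Substituting into x ≡ 16 (mod 41) gives 899t ≡ 32 (mod 41), and since 38⁻¹ ≡ 27 (mod 41), t ≡ 3. Hence x ≡ 271 + 899·3 = 2968 (mod 36859).
From x ≡ 2968 (mod 36859) write x = 2968 + 36859t. Substituting into x ≡ 0 (mod 16) gives 36859t ≡ 8 (mod 16), and since 11⁻¹ ≡ 3 (mod 16), t ≡ 8. Hence x ≡ 2968 + 36859·8 = 297840 (mod 589744).

297840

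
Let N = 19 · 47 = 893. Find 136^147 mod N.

Mod 19: 136 ≡ 3; by Fermat, exponent reduces to 147 mod 18 = 3; 3^3 ≡ 8 (mod 19).
Mod 47: 136 ≡ 42; by Fermat, exponent reduces to 147 mod 46 = 9; 42^9 ≡ 7 (mod 47).
Combine by CRT: x ≡ 8 (mod 19), x ≡ 7 (mod 47) ⇒ x ≡ 806 (mod 893).

806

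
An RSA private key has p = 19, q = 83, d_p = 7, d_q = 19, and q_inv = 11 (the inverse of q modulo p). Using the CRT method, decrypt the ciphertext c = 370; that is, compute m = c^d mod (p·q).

194

m₁ = c^(d_p) mod p: c ≡ 9 (mod 19), and 9^7 mod 19 = 4.
m₂ = c^(d_q) mod q: c ≡ 38 (mod 83), and 38^19 mod 83 = 28.
h = q_inv·(m₁ − m₂) mod p = 11·(4 − 28) mod 19 = 2.
m = m₂ + h·q = 28 + 2·83 = 194.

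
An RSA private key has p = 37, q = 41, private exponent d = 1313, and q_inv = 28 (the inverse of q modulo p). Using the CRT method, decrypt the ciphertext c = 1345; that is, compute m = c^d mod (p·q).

d_p = d mod (p−1) = 1313 mod 36 = 17; d_q = d mod (q−1) = 33.
m₁ = c^(d_p) mod p: c ≡ 13 (mod 37), and 13^17 mod 37 = 17.
m₂ = c^(d_q) mod q: c ≡ 33 (mod 41), and 33^33 mod 41 = 20.
h = q_inv·(m₁ − m₂) mod p = 28·(17 − 20) mod 37 = 27.
m = m₂ + h·q = 20 + 27·41 = 1127.

1127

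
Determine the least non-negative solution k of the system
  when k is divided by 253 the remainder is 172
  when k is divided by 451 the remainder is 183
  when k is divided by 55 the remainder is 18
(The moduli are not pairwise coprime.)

27243

gcd(253, 451) = 11 and 11 | (183 − 172), so the pair is consistent; merging gives k ≡ 6497 (mod 10373), where 10373 = lcm(253, 451).
gcd(10373, 55) = 11 and 11 | (18 − 6497), so the pair is consistent; merging gives k ≡ 27243 (mod 51865), where 51865 = lcm(10373, 55).
The solution is unique modulo lcm(253, 451, 55) = 51865.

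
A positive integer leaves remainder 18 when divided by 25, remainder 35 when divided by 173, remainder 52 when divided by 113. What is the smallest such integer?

3668

From k ≡ 18 (mod 25) write k = 18 + 25t. Substituting into k ≡ 35 (mod 173) gives 25t ≡ 17 (mod 173), and since 25⁻¹ ≡ 90 (mod 173), t ≡ 146. Hence k ≡ 18 + 25·146 = 3668 (mod 4325).
From k ≡ 3668 (mod 4325) write k = 3668 + 4325t. Substituting into k ≡ 52 (mod 113) gives 4325t ≡ 0 (mod 113), and since 31⁻¹ ≡ 62 (mod 113), t ≡ 0. Hence k ≡ 3668 + 4325·0 = 3668 (mod 488725).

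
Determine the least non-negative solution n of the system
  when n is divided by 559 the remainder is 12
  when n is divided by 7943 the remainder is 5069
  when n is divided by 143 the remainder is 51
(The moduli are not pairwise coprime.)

2697746

Combine the congruences pairwise.
gcd(559, 7943) = 13 and 13 | (5069 − 12), so the pair is consistent; merging gives n ≡ 306903 (mod 341549), where 341549 = lcm(559, 7943).
gcd(341549, 143) = 13 and 13 | (51 − 306903), so the pair is consistent; merging gives n ≡ 2697746 (mod 3757039), where 3757039 = lcm(341549, 143).
The solution is unique modulo lcm(559, 7943, 143) = 3757039.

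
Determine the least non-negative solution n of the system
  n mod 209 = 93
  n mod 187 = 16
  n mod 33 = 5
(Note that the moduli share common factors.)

Combine the congruences pairwise.
gcd(209, 187) = 11 and 11 | (16 − 93), so the pair is consistent; merging gives n ≡ 1138 (mod 3553), where 3553 = lcm(209, 187).
gcd(3553, 33) = 11 and 11 | (5 − 1138), so the pair is consistent; merging gives n ≡ 4691 (mod 10659), where 10659 = lcm(3553, 33).
The solution is unique modulo lcm(209, 187, 33) = 10659.

4691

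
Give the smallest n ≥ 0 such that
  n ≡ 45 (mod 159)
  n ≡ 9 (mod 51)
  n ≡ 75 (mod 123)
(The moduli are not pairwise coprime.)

Combine the congruences pairwise.
gcd(159, 51) = 3 and 3 | (9 − 45), so the pair is consistent; merging gives n ≡ 1794 (mod 2703), where 2703 = lcm(159, 51).
gcd(2703, 123) = 3 and 3 | (75 − 1794), so the pair is consistent; merging gives n ≡ 109914 (mod 110823), where 110823 = lcm(2703, 123).
The solution is unique modulo lcm(159, 51, 123) = 110823.

109914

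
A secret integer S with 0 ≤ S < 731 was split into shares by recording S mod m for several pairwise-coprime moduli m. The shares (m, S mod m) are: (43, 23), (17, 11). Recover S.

453

From S ≡ 23 (mod 43) write S = 23 + 43t. Substituting into S ≡ 11 (mod 17) gives 43t ≡ 5 (mod 17), and since 9⁻¹ ≡ 2 (mod 17), t ≡ 10. Hence S ≡ 23 + 43·10 = 453 (mod 731).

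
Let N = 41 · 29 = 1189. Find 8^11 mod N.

Mod 41: 8 ≡ 8; 8^11 ≡ 33 (mod 41).
Mod 29: 8 ≡ 8; 8^11 ≡ 3 (mod 29).
Combine by CRT: x ≡ 33 (mod 41), x ≡ 3 (mod 29) ⇒ x ≡ 525 (mod 1189).

525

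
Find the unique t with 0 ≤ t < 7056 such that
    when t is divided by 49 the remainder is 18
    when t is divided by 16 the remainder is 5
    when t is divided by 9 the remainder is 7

3301

From t ≡ 18 (mod 49) write t = 18 + 49s. Substituting into t ≡ 5 (mod 16) gives 49s ≡ 3 (mod 16), and since 1⁻¹ ≡ 1 (mod 16), s ≡ 3. Hence t ≡ 18 + 49·3 = 165 (mod 784).
From t ≡ 165 (mod 784) write t = 165 + 784s. Substituting into t ≡ 7 (mod 9) gives 784s ≡ 4 (mod 9), and since 1⁻¹ ≡ 1 (mod 9), s ≡ 4. Hence t ≡ 165 + 784·4 = 3301 (mod 7056).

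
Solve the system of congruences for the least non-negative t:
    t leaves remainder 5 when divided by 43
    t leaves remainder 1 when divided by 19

134

From t ≡ 5 (mod 43) write t = 5 + 43s. Substituting into t ≡ 1 (mod 19) gives 43s ≡ 15 (mod 19), and since 5⁻¹ ≡ 4 (mod 19), s ≡ 3. Hence t ≡ 5 + 43·3 = 134 (mod 817).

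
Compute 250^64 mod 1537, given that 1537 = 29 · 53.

364

Mod 29: 250 ≡ 18; by Fermat, exponent reduces to 64 mod 28 = 8; 18^8 ≡ 16 (mod 29).
Mod 53: 250 ≡ 38; by Fermat, exponent reduces to 64 mod 52 = 12; 38^12 ≡ 46 (mod 53).
Combine by CRT: x ≡ 16 (mod 29), x ≡ 46 (mod 53) ⇒ x ≡ 364 (mod 1537).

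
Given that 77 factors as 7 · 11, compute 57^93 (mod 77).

Mod 7: 57 ≡ 1; by Fermat, exponent reduces to 93 mod 6 = 3; 1^3 ≡ 1 (mod 7).
Mod 11: 57 ≡ 2; by Fermat, exponent reduces to 93 mod 10 = 3; 2^3 ≡ 8 (mod 11).
Combine by CRT: x ≡ 1 (mod 7), x ≡ 8 (mod 11) ⇒ x ≡ 8 (mod 77).

8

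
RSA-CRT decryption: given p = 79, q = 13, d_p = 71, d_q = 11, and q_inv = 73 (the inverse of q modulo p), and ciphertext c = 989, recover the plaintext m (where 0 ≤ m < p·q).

m₁ = c^(d_p) mod p: c ≡ 41 (mod 79), and 41^71 mod 79 = 17.
m₂ = c^(d_q) mod q: c ≡ 1 (mod 13), and 1^11 mod 13 = 1.
h = q_inv·(m₁ − m₂) mod p = 73·(17 − 1) mod 79 = 62.
m = m₂ + h·q = 1 + 62·13 = 807.

807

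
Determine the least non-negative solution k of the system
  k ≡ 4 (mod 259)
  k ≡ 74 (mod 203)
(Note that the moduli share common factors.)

gcd(259, 203) = 7 and 7 | (74 − 4), so the pair is consistent; merging gives k ≡ 5961 (mod 7511), where 7511 = lcm(259, 203).
The solution is unique modulo lcm(259, 203) = 7511.

5961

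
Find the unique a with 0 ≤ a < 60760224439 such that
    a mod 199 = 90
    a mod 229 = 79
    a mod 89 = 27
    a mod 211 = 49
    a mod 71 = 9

From a ≡ 90 (mod 199) write a = 90 + 199t. Substituting into a ≡ 79 (mod 229) gives 199t ≡ 218 (mod 229), and since 199⁻¹ ≡ 145 (mod 229), t ≡ 8. Hence a ≡ 90 + 199·8 = 1682 (mod 45571).
From a ≡ 1682 (mod 45571) write a = 1682 + 45571t. Substituting into a ≡ 27 (mod 89) gives 45571t ≡ 36 (mod 89), and since 3⁻¹ ≡ 30 (mod 89), t ≡ 12. Hence a ≡ 1682 + 45571·12 = 548534 (mod 4055819).
From a ≡ 548534 (mod 4055819) write a = 548534 + 4055819t. Substituting into a ≡ 49 (mod 211) gives 4055819t ≡ 115 (mod 211), and since 188⁻¹ ≡ 55 (mod 211), t ≡ 206. Hence a ≡ 548534 + 4055819·206 = 836047248 (mod 855777809).
From a ≡ 836047248 (mod 855777809) write a = 836047248 + 855777809t. Substituting into a ≡ 9 (mod 71) gives 855777809t ≡ 55 (mod 71), and since 41⁻¹ ≡ 26 (mod 71), t ≡ 10. Hence a ≡ 836047248 + 855777809·10 = 9393825338 (mod 60760224439).

9393825338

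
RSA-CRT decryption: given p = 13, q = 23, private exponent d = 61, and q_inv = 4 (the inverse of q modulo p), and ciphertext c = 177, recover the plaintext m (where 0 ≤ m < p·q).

d_p = d mod (p−1) = 61 mod 12 = 1; d_q = d mod (q−1) = 17.
m₁ = c^(d_p) mod p: c ≡ 8 (mod 13), and 8^1 mod 13 = 8.
m₂ = c^(d_q) mod q: c ≡ 16 (mod 23), and 16^17 mod 23 = 4.
h = q_inv·(m₁ − m₂) mod p = 4·(8 − 4) mod 13 = 3.
m = m₂ + h·q = 4 + 3·23 = 73.

73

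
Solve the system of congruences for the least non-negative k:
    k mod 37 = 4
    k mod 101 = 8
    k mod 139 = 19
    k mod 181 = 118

Combine the congruences pairwise.
From k ≡ 4 (mod 37) write k = 4 + 37t. Substituting into k ≡ 8 (mod 101) gives 37t ≡ 4 (mod 101), and since 37⁻¹ ≡ 71 (mod 101), t ≡ 82. Hence k ≡ 4 + 37·82 = 3038 (mod 3737).
From k ≡ 3038 (mod 3737) write k = 3038 + 3737t. Substituting into k ≡ 19 (mod 139) gives 3737t ≡ 39 (mod 139), and since 123⁻¹ ≡ 26 (mod 139), t ≡ 41. Hence k ≡ 3038 + 3737·41 = 156255 (mod 519443).
From k ≡ 156255 (mod 519443) write k = 156255 + 519443t. Substituting into k ≡ 118 (mod 181) gives 519443t ≡ 66 (mod 181), and since 154⁻¹ ≡ 67 (mod 181), t ≡ 78. Hence k ≡ 156255 + 519443·78 = 40672809 (mod 94019183).

40672809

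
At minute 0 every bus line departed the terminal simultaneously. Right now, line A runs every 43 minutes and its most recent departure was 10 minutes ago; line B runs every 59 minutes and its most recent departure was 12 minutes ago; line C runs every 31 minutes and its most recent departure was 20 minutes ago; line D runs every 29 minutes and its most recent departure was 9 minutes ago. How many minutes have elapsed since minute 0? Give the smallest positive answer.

538800

From t ≡ 10 (mod 43) write t = 10 + 43s. Substituting into t ≡ 12 (mod 59) gives 43s ≡ 2 (mod 59), and since 43⁻¹ ≡ 11 (mod 59), s ≡ 22. Hence t ≡ 10 + 43·22 = 956 (mod 2537).
From t ≡ 956 (mod 2537) write t = 956 + 2537s. Substituting into t ≡ 20 (mod 31) gives 2537s ≡ 25 (mod 31), and since 26⁻¹ ≡ 6 (mod 31), s ≡ 26. Hence t ≡ 956 + 2537·26 = 66918 (mod 78647).
From t ≡ 66918 (mod 78647) write t = 66918 + 78647s. Substituting into t ≡ 9 (mod 29) gives 78647s ≡ 23 (mod 29), and since 28⁻¹ ≡ 28 (mod 29), s ≡ 6. Hence t ≡ 66918 + 78647·6 = 538800 (mod 2280763).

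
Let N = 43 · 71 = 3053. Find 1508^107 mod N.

421

Mod 43: 1508 ≡ 3; by Fermat, exponent reduces to 107 mod 42 = 23; 3^23 ≡ 34 (mod 43).
Mod 71: 1508 ≡ 17; by Fermat, exponent reduces to 107 mod 70 = 37; 17^37 ≡ 66 (mod 71).
Combine by CRT: x ≡ 34 (mod 43), x ≡ 66 (mod 71) ⇒ x ≡ 421 (mod 3053).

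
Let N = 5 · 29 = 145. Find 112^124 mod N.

136

Mod 5: 112 ≡ 2; since 4 | 124, by Fermat 2^124 ≡ 1 (mod 5).
Mod 29: 112 ≡ 25; by Fermat, exponent reduces to 124 mod 28 = 12; 25^12 ≡ 20 (mod 29).
Combine by CRT: x ≡ 1 (mod 5), x ≡ 20 (mod 29) ⇒ x ≡ 136 (mod 145).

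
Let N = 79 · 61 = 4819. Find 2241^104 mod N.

1872

Mod 79: 2241 ≡ 29; by Fermat, exponent reduces to 104 mod 78 = 26; 29^26 ≡ 55 (mod 79).
Mod 61: 2241 ≡ 45; by Fermat, exponent reduces to 104 mod 60 = 44; 45^44 ≡ 42 (mod 61).
Combine by CRT: x ≡ 55 (mod 79), x ≡ 42 (mod 61) ⇒ x ≡ 1872 (mod 4819).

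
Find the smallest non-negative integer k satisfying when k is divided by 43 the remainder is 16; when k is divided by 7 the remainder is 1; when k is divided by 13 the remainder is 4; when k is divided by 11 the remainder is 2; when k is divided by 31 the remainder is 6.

From k ≡ 16 (mod 43) write k = 16 + 43t. Substituting into k ≡ 1 (mod 7) gives 43t ≡ 6 (mod 7), and since 1⁻¹ ≡ 1 (mod 7), t ≡ 6. Hence k ≡ 16 + 43·6 = 274 (mod 301).
From k ≡ 274 (mod 301) write k = 274 + 301t. Substituting into k ≡ 4 (mod 13) gives 301t ≡ 3 (mod 13), and since 2⁻¹ ≡ 7 (mod 13), t ≡ 8. Hence k ≡ 274 + 301·8 = 2682 (mod 3913).
From k ≡ 2682 (mod 3913) write k = 2682 + 3913t. Substituting into k ≡ 2 (mod 11) gives 3913t ≡ 4 (mod 11), and since 8⁻¹ ≡ 7 (mod 11), t ≡ 6. Hence k ≡ 2682 + 3913·6 = 26160 (mod 43043).
From k ≡ 26160 (mod 43043) write k = 26160 + 43043t. Substituting into k ≡ 6 (mod 31) gives 43043t ≡ 10 (mod 31), and since 15⁻¹ ≡ 29 (mod 31), t ≡ 11. Hence k ≡ 26160 + 43043·11 = 499633 (mod 1334333).

499633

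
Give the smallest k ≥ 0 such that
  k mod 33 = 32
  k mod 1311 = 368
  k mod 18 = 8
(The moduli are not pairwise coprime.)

39698

gcd(33, 1311) = 3 and 3 | (368 − 32), so the pair is consistent; merging gives k ≡ 10856 (mod 14421), where 14421 = lcm(33, 1311).
gcd(14421, 18) = 3 and 3 | (8 − 10856), so the pair is consistent; merging gives k ≡ 39698 (mod 86526), where 86526 = lcm(14421, 18).
The solution is unique modulo lcm(33, 1311, 18) = 86526.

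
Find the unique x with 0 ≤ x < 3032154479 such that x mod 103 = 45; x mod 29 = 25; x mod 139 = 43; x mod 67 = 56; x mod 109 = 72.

From x ≡ 45 (mod 103) write x = 45 + 103t. Substituting into x ≡ 25 (mod 29) gives 103t ≡ 9 (mod 29), and since 16⁻¹ ≡ 20 (mod 29), t ≡ 6. Hence x ≡ 45 + 103·6 = 663 (mod 2987).
From x ≡ 663 (mod 2987) write x = 663 + 2987t. Substituting into x ≡ 43 (mod 139) gives 2987t ≡ 75 (mod 139), and since 68⁻¹ ≡ 92 (mod 139), t ≡ 89. Hence x ≡ 663 + 2987·89 = 266506 (mod 415193).
From x ≡ 266506 (mod 415193) write x = 266506 + 415193t. Substituting into x ≡ 56 (mod 67) gives 415193t ≡ 9 (mod 67), and since 61⁻¹ ≡ 11 (mod 67), t ≡ 32. Hence x ≡ 266506 + 415193·32 = 13552682 (mod 27817931).
From x ≡ 13552682 (mod 27817931) write x = 13552682 + 27817931t. Substituting into x ≡ 72 (mod 109) gives 27817931t ≡ 14 (mod 109), and since 41⁻¹ ≡ 8 (mod 109), t ≡ 3. Hence x ≡ 13552682 + 27817931·3 = 97006475 (mod 3032154479).

97006475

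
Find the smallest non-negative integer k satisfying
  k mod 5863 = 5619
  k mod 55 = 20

17345

gcd(5863, 55) = 11 and 11 | (20 − 5619), so the pair is consistent; merging gives k ≡ 17345 (mod 29315), where 29315 = lcm(5863, 55).
The solution is unique modulo lcm(5863, 55) = 29315.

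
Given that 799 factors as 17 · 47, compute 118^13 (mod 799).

Mod 17: 118 ≡ 16; 16^13 ≡ 16 (mod 17).
Mod 47: 118 ≡ 24; 24^13 ≡ 37 (mod 47).
Combine by CRT: x ≡ 16 (mod 17), x ≡ 37 (mod 47) ⇒ x ≡ 84 (mod 799).

84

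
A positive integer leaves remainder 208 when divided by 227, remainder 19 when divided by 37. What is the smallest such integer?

From x ≡ 208 (mod 227) write x = 208 + 227t. Substituting into x ≡ 19 (mod 37) gives 227t ≡ 33 (mod 37), and since 5⁻¹ ≡ 15 (mod 37), t ≡ 14. Hence x ≡ 208 + 227·14 = 3386 (mod 8399).

3386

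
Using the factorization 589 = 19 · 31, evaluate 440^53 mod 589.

336

Mod 19: 440 ≡ 3; by Fermat, exponent reduces to 53 mod 18 = 17; 3^17 ≡ 13 (mod 19).
Mod 31: 440 ≡ 6; by Fermat, exponent reduces to 53 mod 30 = 23; 6^23 ≡ 26 (mod 31).
Combine by CRT: x ≡ 13 (mod 19), x ≡ 26 (mod 31) ⇒ x ≡ 336 (mod 589).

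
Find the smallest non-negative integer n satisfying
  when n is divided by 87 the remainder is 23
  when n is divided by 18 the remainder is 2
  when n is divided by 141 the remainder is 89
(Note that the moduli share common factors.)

gcd(87, 18) = 3 and 3 | (2 − 23), so the pair is consistent; merging gives n ≡ 110 (mod 522), where 522 = lcm(87, 18).
gcd(522, 141) = 3 and 3 | (89 − 110), so the pair is consistent; merging gives n ≡ 12638 (mod 24534), where 24534 = lcm(522, 141).
The solution is unique modulo lcm(87, 18, 141) = 24534.

12638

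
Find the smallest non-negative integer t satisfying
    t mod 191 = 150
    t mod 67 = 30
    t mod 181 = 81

1205360

The moduli are pairwise coprime; N = 191·67·181 = 2316257.
N/191 = 12127; 12127 ≡ 94 (mod 191); 94·63 ≡ 1, so inverse 63.
N/67 = 34571; 34571 ≡ 66 (mod 67); 66·66 ≡ 1, so inverse 66.
N/181 = 12797; 12797 ≡ 127 (mod 181); 127·124 ≡ 1, so inverse 124.
t ≡ 150·12127·63 + 30·34571·66 + 81·12797·124 = 311583798.
311583798 mod 2316257 = 1205360.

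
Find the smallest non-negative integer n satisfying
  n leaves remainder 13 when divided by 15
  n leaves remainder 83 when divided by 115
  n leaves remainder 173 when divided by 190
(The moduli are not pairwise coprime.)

1693

gcd(15, 115) = 5 and 5 | (83 − 13), so the pair is consistent; merging gives n ≡ 313 (mod 345), where 345 = lcm(15, 115).
gcd(345, 190) = 5 and 5 | (173 − 313), so the pair is consistent; merging gives n ≡ 1693 (mod 13110), where 13110 = lcm(345, 190).
The solution is unique modulo lcm(15, 115, 190) = 13110.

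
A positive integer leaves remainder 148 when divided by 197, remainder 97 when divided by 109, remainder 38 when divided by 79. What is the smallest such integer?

261370

The moduli are pairwise coprime; N = 197·109·79 = 1696367.
N/197 = 8611; 8611 ≡ 140 (mod 197); 140·38 ≡ 1, so inverse 38.
N/109 = 15563; 15563 ≡ 85 (mod 109); 85·59 ≡ 1, so inverse 59.
N/79 = 21473; 21473 ≡ 64 (mod 79); 64·21 ≡ 1, so inverse 21.
m ≡ 148·8611·38 + 97·15563·59 + 38·21473·21 = 154630767.
154630767 mod 1696367 = 261370.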